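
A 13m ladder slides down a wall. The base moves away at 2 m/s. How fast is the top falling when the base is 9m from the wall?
9√22/22 ≈ 1.919 m/s

x² + y² = 13²
2x·dx/dt + 2y·dy/dt = 0
dy/dt = -x/y · dx/dt = -9/(2√22) · 2 = -9√22/22 m/s
The top is descending at 9√22/22 ≈ 1.919 m/s.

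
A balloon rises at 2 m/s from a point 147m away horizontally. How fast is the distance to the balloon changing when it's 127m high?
127√37738/18869 ≈ 1.308 m/s

z² = 147² + y²
z = √(147² + 127²) = √37738
dz/dt = y/z · dy/dt = 127/√37738 · 2 = 127√37738/18869 ≈ 1.308 m/s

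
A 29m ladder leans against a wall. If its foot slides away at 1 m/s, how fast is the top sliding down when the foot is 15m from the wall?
15√154/308 ≈ 0.6044 m/s

x² + y² = 29²
2x·dx/dt + 2y·dy/dt = 0
dy/dt = -x/y · dx/dt = -15/(2√154) · 1 = -15√154/308 m/s
The top is descending at 15√154/308 ≈ 0.6044 m/s.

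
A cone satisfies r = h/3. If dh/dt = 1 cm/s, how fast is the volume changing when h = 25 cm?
625π/9 cm³/s

V = (1/3)π(h/3)²h = πh³/27
dV/dt = πh²/9 · 1
At h = 25: dV/dt = 625π/9 cm³/s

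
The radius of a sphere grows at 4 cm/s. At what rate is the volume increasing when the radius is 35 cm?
19600π cm³/s

V = (4/3)πr³
dV/dt = dV/dr · dr/dt = 4πr² · 4
At r = 35: dV/dt = 19600π cm³/s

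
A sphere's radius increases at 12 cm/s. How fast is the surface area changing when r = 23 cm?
2208π cm²/s

S = 4πr²
dS/dt = dS/dr · dr/dt = 8πr · 12
At r = 23: dS/dt = 2208π cm²/s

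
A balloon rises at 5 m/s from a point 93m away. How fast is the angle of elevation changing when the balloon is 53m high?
0.040583 rad/s

tan(θ) = y/93
sec²(θ) · dθ/dt = (1/93) · dy/dt
dθ/dt = cos²(θ)/93 · 5 = 93/(93² + 53²) · 5
dθ/dt = 0.040583 rad/s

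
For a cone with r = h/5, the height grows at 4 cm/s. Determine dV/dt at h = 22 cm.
1936π/25 cm³/s

V = (1/3)π(h/5)²h = πh³/75
dV/dt = πh²/25 · 4
At h = 22: dV/dt = 1936π/25 cm³/s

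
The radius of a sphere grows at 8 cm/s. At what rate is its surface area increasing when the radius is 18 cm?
1152π cm²/s

S = 4πr²
dS/dt = dS/dr · dr/dt = 8πr · 8
At r = 18: dS/dt = 1152π cm²/s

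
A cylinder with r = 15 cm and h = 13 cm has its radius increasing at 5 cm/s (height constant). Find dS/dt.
430π cm²/s

S = 2πrh + 2πr² (lateral + bases)
dS/dt = (2πh + 4πr)·dr/dt = (2π·13 + 4π·15)·5
= 430π cm²/s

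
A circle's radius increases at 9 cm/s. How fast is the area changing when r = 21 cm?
378π cm²/s

A = πr²
dA/dt = 2πr · dr/dt = 2π(21)(9) = 378π cm²/s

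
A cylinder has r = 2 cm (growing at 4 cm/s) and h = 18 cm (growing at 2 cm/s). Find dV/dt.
296π cm³/s

V = πr²h
dV/dt = 2πrh·dr/dt + πr²·dh/dt
= 2π(2)(18)(4) + π(2)²(2)
= 296π cm³/s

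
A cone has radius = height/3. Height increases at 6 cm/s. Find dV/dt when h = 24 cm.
384π cm³/s

V = (1/3)π(h/3)²h = πh³/27
dV/dt = πh²/9 · 6
At h = 24: dV/dt = 384π cm³/s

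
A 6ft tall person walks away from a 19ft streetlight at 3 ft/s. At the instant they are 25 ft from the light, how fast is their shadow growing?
18/13 ft/s

By similar triangles: 19/(x+s) = 6/s
Solving: s = 6x/13
ds/dt = 6/13 · dx/dt = 6/13 · 3 = 18/13 ft/s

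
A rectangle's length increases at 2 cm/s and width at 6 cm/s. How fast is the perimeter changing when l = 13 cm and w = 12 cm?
16 cm/s

P = 2(l + w)
dP/dt = 2(dl/dt + dw/dt) = 2(2 + 6) = 16 cm/s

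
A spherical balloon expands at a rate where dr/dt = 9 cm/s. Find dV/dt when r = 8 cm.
2304π cm³/s

V = (4/3)πr³
dV/dt = dV/dr · dr/dt = 4πr² · 9
At r = 8: dV/dt = 2304π cm³/s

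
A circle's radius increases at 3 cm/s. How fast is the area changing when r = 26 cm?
156π cm²/s

A = πr²
dA/dt = 2πr · dr/dt = 2π(26)(3) = 156π cm²/s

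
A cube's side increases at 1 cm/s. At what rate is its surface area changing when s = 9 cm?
108 cm²/s

A = 6s²
dA/dt = 12s · ds/dt = 12·9·1 = 108 cm²/s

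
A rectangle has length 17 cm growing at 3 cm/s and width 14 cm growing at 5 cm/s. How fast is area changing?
127 cm²/s

A = lw
dA/dt = w·dl/dt + l·dw/dt = 14·3 + 17·5 = 127 cm²/s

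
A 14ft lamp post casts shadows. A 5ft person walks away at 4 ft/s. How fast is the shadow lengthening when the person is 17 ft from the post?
20/9 ft/s

By similar triangles: 14/(x+s) = 5/s
Solving: s = 5x/9
ds/dt = 5/9 · dx/dt = 5/9 · 4 = 20/9 ft/s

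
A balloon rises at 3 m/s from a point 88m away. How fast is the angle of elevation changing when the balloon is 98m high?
0.015218 rad/s

tan(θ) = y/88
sec²(θ) · dθ/dt = (1/88) · dy/dt
dθ/dt = cos²(θ)/88 · 3 = 88/(88² + 98²) · 3
dθ/dt = 0.015218 rad/s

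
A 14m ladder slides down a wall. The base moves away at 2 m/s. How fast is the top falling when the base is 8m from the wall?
8√33/33 ≈ 1.393 m/s

x² + y² = 14²
2x·dx/dt + 2y·dy/dt = 0
dy/dt = -x/y · dx/dt = -8/(2√33) · 2 = -8√33/33 m/s
The top is descending at 8√33/33 ≈ 1.393 m/s.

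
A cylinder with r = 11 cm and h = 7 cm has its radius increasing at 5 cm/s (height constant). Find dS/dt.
290π cm²/s

S = 2πrh + 2πr² (lateral + bases)
dS/dt = (2πh + 4πr)·dr/dt = (2π·7 + 4π·11)·5
= 290π cm²/s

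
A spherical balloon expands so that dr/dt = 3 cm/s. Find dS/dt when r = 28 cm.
672π cm²/s

S = 4πr²
dS/dt = dS/dr · dr/dt = 8πr · 3
At r = 28: dS/dt = 672π cm²/s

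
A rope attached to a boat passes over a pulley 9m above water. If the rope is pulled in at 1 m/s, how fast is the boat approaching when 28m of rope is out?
28√703/703 ≈ 1.056 m/s

rope² = x² + 9²
x = √(28² - 9²) = √703
dx/dt = (rope/x) · d(rope)/dt = (28/√703) · (-1) = -28√703/703 m/s
The boat approaches at 28√703/703 ≈ 1.056 m/s.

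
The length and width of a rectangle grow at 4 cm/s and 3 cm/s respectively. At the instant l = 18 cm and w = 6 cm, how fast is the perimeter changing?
14 cm/s

P = 2(l + w)
dP/dt = 2(dl/dt + dw/dt) = 2(4 + 3) = 14 cm/s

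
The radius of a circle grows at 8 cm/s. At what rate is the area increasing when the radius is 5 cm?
80π cm²/s

A = πr²
dA/dt = 2πr · dr/dt = 2π(5)(8) = 80π cm²/s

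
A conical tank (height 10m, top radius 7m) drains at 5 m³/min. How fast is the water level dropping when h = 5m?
20/(49π) ≈ 0.1299 m/min

r/h = 7/10, so r = (7/10)h
V = (1/3)πr²h = (1/3)π((7/10)h)²h = (49/300)πh³
dV/dh = (49/100)πh²
dh/dt = (dV/dt)/(dV/dh) = -5/((49/100)π·5²) = -20/(49π) m/min
The level is dropping at 20/(49π) ≈ 0.1299 m/min.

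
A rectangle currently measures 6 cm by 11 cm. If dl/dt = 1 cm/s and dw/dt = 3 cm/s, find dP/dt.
8 cm/s

P = 2(l + w)
dP/dt = 2(dl/dt + dw/dt) = 2(1 + 3) = 8 cm/s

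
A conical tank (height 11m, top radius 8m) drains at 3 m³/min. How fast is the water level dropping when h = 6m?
121/(768π) ≈ 0.05015 m/min

r/h = 8/11, so r = (8/11)h
V = (1/3)πr²h = (1/3)π((8/11)h)²h = (64/363)πh³
dV/dh = (64/121)πh²
dh/dt = (dV/dt)/(dV/dh) = -3/((64/121)π·6²) = -121/(768π) m/min
The level is dropping at 121/(768π) ≈ 0.05015 m/min.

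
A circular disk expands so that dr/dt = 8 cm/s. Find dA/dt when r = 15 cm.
240π cm²/s

A = πr²
dA/dt = 2πr · dr/dt = 2π(15)(8) = 240π cm²/s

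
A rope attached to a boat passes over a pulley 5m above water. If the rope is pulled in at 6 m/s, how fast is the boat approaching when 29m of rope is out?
29√51/34 ≈ 6.091 m/s

rope² = x² + 5²
x = √(29² - 5²) = 4√51
dx/dt = (rope/x) · d(rope)/dt = (29/(4√51)) · (-6) = -29√51/34 m/s
The boat approaches at 29√51/34 ≈ 6.091 m/s.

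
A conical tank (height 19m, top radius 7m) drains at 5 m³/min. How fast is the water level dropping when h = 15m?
361/(2205π) ≈ 0.05211 m/min

r/h = 7/19, so r = (7/19)h
V = (1/3)πr²h = (1/3)π((7/19)h)²h = (49/1083)πh³
dV/dh = (49/361)πh²
dh/dt = (dV/dt)/(dV/dh) = -5/((49/361)π·15²) = -361/(2205π) m/min
The level is dropping at 361/(2205π) ≈ 0.05211 m/min.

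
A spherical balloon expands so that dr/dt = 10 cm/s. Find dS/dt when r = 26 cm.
2080π cm²/s

S = 4πr²
dS/dt = dS/dr · dr/dt = 8πr · 10
At r = 26: dS/dt = 2080π cm²/s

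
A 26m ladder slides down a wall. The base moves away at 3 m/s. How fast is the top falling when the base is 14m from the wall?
7√30/20 ≈ 1.917 m/s

x² + y² = 26²
2x·dx/dt + 2y·dy/dt = 0
dy/dt = -x/y · dx/dt = -14/(4√30) · 3 = -7√30/20 m/s
The top is descending at 7√30/20 ≈ 1.917 m/s.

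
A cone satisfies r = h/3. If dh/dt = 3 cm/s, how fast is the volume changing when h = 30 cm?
300π cm³/s

V = (1/3)π(h/3)²h = πh³/27
dV/dt = πh²/9 · 3
At h = 30: dV/dt = 300π cm³/s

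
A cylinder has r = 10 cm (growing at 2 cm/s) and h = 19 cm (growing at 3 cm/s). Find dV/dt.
1060π cm³/s

V = πr²h
dV/dt = 2πrh·dr/dt + πr²·dh/dt
= 2π(10)(19)(2) + π(10)²(3)
= 1060π cm³/s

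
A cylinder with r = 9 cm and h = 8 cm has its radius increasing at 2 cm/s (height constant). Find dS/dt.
104π cm²/s

S = 2πrh + 2πr² (lateral + bases)
dS/dt = (2πh + 4πr)·dr/dt = (2π·8 + 4π·9)·2
= 104π cm²/s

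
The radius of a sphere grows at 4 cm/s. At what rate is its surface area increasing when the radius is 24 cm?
768π cm²/s

S = 4πr²
dS/dt = dS/dr · dr/dt = 8πr · 4
At r = 24: dS/dt = 768π cm²/s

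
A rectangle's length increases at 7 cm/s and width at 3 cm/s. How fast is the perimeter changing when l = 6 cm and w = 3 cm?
20 cm/s

P = 2(l + w)
dP/dt = 2(dl/dt + dw/dt) = 2(7 + 3) = 20 cm/s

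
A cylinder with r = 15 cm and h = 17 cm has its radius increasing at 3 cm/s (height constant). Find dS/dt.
282π cm²/s

S = 2πrh + 2πr² (lateral + bases)
dS/dt = (2πh + 4πr)·dr/dt = (2π·17 + 4π·15)·3
= 282π cm²/s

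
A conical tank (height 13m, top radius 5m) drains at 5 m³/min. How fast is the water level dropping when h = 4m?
169/(80π) ≈ 0.6724 m/min

r/h = 5/13, so r = (5/13)h
V = (1/3)πr²h = (1/3)π((5/13)h)²h = (25/507)πh³
dV/dh = (25/169)πh²
dh/dt = (dV/dt)/(dV/dh) = -5/((25/169)π·4²) = -169/(80π) m/min
The level is dropping at 169/(80π) ≈ 0.6724 m/min.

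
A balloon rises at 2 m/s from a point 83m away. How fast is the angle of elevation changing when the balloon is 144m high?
0.006009 rad/s

tan(θ) = y/83
sec²(θ) · dθ/dt = (1/83) · dy/dt
dθ/dt = cos²(θ)/83 · 2 = 83/(83² + 144²) · 2
dθ/dt = 0.006009 rad/s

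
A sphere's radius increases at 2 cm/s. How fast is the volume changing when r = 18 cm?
2592π cm³/s

V = (4/3)πr³
dV/dt = dV/dr · dr/dt = 4πr² · 2
At r = 18: dV/dt = 2592π cm³/s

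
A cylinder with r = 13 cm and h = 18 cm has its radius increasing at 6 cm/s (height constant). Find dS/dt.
528π cm²/s

S = 2πrh + 2πr² (lateral + bases)
dS/dt = (2πh + 4πr)·dr/dt = (2π·18 + 4π·13)·6
= 528π cm²/s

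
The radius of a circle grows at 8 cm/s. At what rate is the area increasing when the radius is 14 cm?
224π cm²/s

A = πr²
dA/dt = 2πr · dr/dt = 2π(14)(8) = 224π cm²/s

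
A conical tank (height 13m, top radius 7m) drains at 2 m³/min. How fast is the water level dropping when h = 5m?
338/(1225π) ≈ 0.08783 m/min

r/h = 7/13, so r = (7/13)h
V = (1/3)πr²h = (1/3)π((7/13)h)²h = (49/507)πh³
dV/dh = (49/169)πh²
dh/dt = (dV/dt)/(dV/dh) = -2/((49/169)π·5²) = -338/(1225π) m/min
The level is dropping at 338/(1225π) ≈ 0.08783 m/min.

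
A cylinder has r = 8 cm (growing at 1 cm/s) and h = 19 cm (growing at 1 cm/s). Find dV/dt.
368π cm³/s

V = πr²h
dV/dt = 2πrh·dr/dt + πr²·dh/dt
= 2π(8)(19)(1) + π(8)²(1)
= 368π cm³/s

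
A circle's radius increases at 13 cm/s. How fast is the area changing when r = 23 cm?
598π cm²/s

A = πr²
dA/dt = 2πr · dr/dt = 2π(23)(13) = 598π cm²/s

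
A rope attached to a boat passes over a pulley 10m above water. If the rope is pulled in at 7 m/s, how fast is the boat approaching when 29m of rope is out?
203√741/741 ≈ 7.457 m/s

rope² = x² + 10²
x = √(29² - 10²) = √741
dx/dt = (rope/x) · d(rope)/dt = (29/√741) · (-7) = -203√741/741 m/s
The boat approaches at 203√741/741 ≈ 7.457 m/s.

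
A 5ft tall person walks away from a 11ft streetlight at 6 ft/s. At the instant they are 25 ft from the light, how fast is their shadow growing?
5 ft/s

By similar triangles: 11/(x+s) = 5/s
Solving: s = 5x/6
ds/dt = 5/6 · dx/dt = 5/6 · 6 = 5 ft/s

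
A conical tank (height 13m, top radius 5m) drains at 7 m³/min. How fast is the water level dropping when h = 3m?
1183/(225π) ≈ 1.674 m/min

r/h = 5/13, so r = (5/13)h
V = (1/3)πr²h = (1/3)π((5/13)h)²h = (25/507)πh³
dV/dh = (25/169)πh²
dh/dt = (dV/dt)/(dV/dh) = -7/((25/169)π·3²) = -1183/(225π) m/min
The level is dropping at 1183/(225π) ≈ 1.674 m/min.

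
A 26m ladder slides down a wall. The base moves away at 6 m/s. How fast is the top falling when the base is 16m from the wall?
16√105/35 ≈ 4.684 m/s

x² + y² = 26²
2x·dx/dt + 2y·dy/dt = 0
dy/dt = -x/y · dx/dt = -16/(2√105) · 6 = -16√105/35 m/s
The top is descending at 16√105/35 ≈ 4.684 m/s.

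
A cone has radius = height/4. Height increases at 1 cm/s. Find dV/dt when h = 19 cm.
361π/16 cm³/s

V = (1/3)π(h/4)²h = πh³/48
dV/dt = πh²/16 · 1
At h = 19: dV/dt = 361π/16 cm³/s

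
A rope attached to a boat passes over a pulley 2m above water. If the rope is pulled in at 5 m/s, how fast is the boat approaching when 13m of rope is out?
13√165/33 ≈ 5.06 m/s

rope² = x² + 2²
x = √(13² - 2²) = √165
dx/dt = (rope/x) · d(rope)/dt = (13/√165) · (-5) = -13√165/33 m/s
The boat approaches at 13√165/33 ≈ 5.06 m/s.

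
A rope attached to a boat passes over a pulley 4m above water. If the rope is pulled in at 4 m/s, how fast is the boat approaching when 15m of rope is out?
60√209/209 ≈ 4.15 m/s

rope² = x² + 4²
x = √(15² - 4²) = √209
dx/dt = (rope/x) · d(rope)/dt = (15/√209) · (-4) = -60√209/209 m/s
The boat approaches at 60√209/209 ≈ 4.15 m/s.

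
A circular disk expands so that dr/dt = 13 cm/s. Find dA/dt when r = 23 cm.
598π cm²/s

A = πr²
dA/dt = 2πr · dr/dt = 2π(23)(13) = 598π cm²/s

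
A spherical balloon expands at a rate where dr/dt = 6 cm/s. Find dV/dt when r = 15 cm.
5400π cm³/s

V = (4/3)πr³
dV/dt = dV/dr · dr/dt = 4πr² · 6
At r = 15: dV/dt = 5400π cm³/s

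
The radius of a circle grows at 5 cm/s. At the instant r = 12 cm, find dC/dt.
10π cm/s

C = 2πr
dC/dt = 2π · dr/dt = 2π · 5 = 10π cm/s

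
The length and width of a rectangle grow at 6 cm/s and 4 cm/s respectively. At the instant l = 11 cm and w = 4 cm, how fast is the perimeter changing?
20 cm/s

P = 2(l + w)
dP/dt = 2(dl/dt + dw/dt) = 2(6 + 4) = 20 cm/s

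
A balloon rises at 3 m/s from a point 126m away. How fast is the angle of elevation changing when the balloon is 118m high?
0.012685 rad/s

tan(θ) = y/126
sec²(θ) · dθ/dt = (1/126) · dy/dt
dθ/dt = cos²(θ)/126 · 3 = 126/(126² + 118²) · 3
dθ/dt = 0.012685 rad/s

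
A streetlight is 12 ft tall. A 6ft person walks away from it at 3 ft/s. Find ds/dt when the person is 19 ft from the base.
3 ft/s

By similar triangles: 12/(x+s) = 6/s
Solving: s = 6x/6
ds/dt = 6/6 · dx/dt = 1 · 3 = 3 ft/s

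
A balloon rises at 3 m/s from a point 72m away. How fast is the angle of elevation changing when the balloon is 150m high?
0.007802 rad/s

tan(θ) = y/72
sec²(θ) · dθ/dt = (1/72) · dy/dt
dθ/dt = cos²(θ)/72 · 3 = 72/(72² + 150²) · 3
dθ/dt = 0.007802 rad/s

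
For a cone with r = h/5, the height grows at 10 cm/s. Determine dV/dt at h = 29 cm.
1682π/5 cm³/s

V = (1/3)π(h/5)²h = πh³/75
dV/dt = πh²/25 · 10
At h = 29: dV/dt = 1682π/5 cm³/s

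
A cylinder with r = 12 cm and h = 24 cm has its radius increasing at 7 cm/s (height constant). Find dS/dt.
672π cm²/s

S = 2πrh + 2πr² (lateral + bases)
dS/dt = (2πh + 4πr)·dr/dt = (2π·24 + 4π·12)·7
= 672π cm²/s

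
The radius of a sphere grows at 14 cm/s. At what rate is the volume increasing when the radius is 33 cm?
60984π cm³/s

V = (4/3)πr³
dV/dt = dV/dr · dr/dt = 4πr² · 14
At r = 33: dV/dt = 60984π cm³/s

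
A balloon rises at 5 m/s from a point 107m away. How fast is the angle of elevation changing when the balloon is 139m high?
0.017387 rad/s

tan(θ) = y/107
sec²(θ) · dθ/dt = (1/107) · dy/dt
dθ/dt = cos²(θ)/107 · 5 = 107/(107² + 139²) · 5
dθ/dt = 0.017387 rad/s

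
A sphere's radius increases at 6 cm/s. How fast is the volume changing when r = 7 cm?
1176π cm³/s

V = (4/3)πr³
dV/dt = dV/dr · dr/dt = 4πr² · 6
At r = 7: dV/dt = 1176π cm³/s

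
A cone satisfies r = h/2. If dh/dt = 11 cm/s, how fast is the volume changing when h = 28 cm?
2156π cm³/s

V = (1/3)π(h/2)²h = πh³/12
dV/dt = πh²/4 · 11
At h = 28: dV/dt = 2156π cm³/s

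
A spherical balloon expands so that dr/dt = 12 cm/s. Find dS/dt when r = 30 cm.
2880π cm²/s

S = 4πr²
dS/dt = dS/dr · dr/dt = 8πr · 12
At r = 30: dS/dt = 2880π cm²/s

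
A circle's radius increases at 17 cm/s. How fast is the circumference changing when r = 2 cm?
34π cm/s

C = 2πr
dC/dt = 2π · dr/dt = 2π · 17 = 34π cm/s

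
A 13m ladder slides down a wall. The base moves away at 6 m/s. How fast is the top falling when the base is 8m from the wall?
16√105/35 ≈ 4.684 m/s

x² + y² = 13²
2x·dx/dt + 2y·dy/dt = 0
dy/dt = -x/y · dx/dt = -8/√105 · 6 = -16√105/35 m/s
The top is descending at 16√105/35 ≈ 4.684 m/s.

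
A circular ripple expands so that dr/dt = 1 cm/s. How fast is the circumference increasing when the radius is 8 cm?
2π cm/s

C = 2πr
dC/dt = 2π · dr/dt = 2π · 1 = 2π cm/s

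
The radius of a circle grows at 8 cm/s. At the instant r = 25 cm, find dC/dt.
16π cm/s

C = 2πr
dC/dt = 2π · dr/dt = 2π · 8 = 16π cm/s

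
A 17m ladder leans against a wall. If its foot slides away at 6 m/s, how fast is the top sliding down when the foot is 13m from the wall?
13√30/10 ≈ 7.12 m/s

x² + y² = 17²
2x·dx/dt + 2y·dy/dt = 0
dy/dt = -x/y · dx/dt = -13/(2√30) · 6 = -13√30/10 m/s
The top is descending at 13√30/10 ≈ 7.12 m/s.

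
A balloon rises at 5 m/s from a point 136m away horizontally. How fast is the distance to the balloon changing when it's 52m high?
13√53/53 ≈ 1.786 m/s

z² = 136² + y²
z = √(136² + 52²) = 20√53
dz/dt = y/z · dy/dt = 52/(20√53) · 5 = 13√53/53 ≈ 1.786 m/s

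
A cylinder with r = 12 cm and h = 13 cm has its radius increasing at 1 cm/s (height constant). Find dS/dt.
74π cm²/s

S = 2πrh + 2πr² (lateral + bases)
dS/dt = (2πh + 4πr)·dr/dt = (2π·13 + 4π·12)·1
= 74π cm²/s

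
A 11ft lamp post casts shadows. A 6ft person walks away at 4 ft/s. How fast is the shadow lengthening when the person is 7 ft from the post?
24/5 ft/s

By similar triangles: 11/(x+s) = 6/s
Solving: s = 6x/5
ds/dt = 6/5 · dx/dt = 6/5 · 4 = 24/5 ft/s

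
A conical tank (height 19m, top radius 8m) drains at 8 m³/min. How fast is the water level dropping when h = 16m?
361/(2048π) ≈ 0.05611 m/min

r/h = 8/19, so r = (8/19)h
V = (1/3)πr²h = (1/3)π((8/19)h)²h = (64/1083)πh³
dV/dh = (64/361)πh²
dh/dt = (dV/dt)/(dV/dh) = -8/((64/361)π·16²) = -361/(2048π) m/min
The level is dropping at 361/(2048π) ≈ 0.05611 m/min.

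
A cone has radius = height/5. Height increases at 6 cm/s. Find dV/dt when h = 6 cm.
216π/25 cm³/s

V = (1/3)π(h/5)²h = πh³/75
dV/dt = πh²/25 · 6
At h = 6: dV/dt = 216π/25 cm³/s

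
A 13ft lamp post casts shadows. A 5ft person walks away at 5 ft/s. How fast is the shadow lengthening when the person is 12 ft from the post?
25/8 ft/s

By similar triangles: 13/(x+s) = 5/s
Solving: s = 5x/8
ds/dt = 5/8 · dx/dt = 5/8 · 5 = 25/8 ft/s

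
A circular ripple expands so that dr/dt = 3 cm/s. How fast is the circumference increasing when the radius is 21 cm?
6π cm/s

C = 2πr
dC/dt = 2π · dr/dt = 2π · 3 = 6π cm/s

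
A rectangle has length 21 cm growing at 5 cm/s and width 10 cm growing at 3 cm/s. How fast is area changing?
113 cm²/s

A = lw
dA/dt = w·dl/dt + l·dw/dt = 10·5 + 21·3 = 113 cm²/s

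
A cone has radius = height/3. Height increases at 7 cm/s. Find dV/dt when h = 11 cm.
847π/9 cm³/s

V = (1/3)π(h/3)²h = πh³/27
dV/dt = πh²/9 · 7
At h = 11: dV/dt = 847π/9 cm³/s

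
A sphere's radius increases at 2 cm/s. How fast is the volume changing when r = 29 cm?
6728π cm³/s

V = (4/3)πr³
dV/dt = dV/dr · dr/dt = 4πr² · 2
At r = 29: dV/dt = 6728π cm³/s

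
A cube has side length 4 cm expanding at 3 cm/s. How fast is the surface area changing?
144 cm²/s

A = 6s²
dA/dt = 12s · ds/dt = 12·4·3 = 144 cm²/s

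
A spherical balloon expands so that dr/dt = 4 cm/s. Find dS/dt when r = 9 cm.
288π cm²/s

S = 4πr²
dS/dt = dS/dr · dr/dt = 8πr · 4
At r = 9: dS/dt = 288π cm²/s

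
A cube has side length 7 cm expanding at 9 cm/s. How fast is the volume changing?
1323 cm³/s

V = s³
dV/dt = 3s² · ds/dt = 3·7²·9 = 1323 cm³/s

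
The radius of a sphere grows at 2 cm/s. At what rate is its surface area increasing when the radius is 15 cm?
240π cm²/s

S = 4πr²
dS/dt = dS/dr · dr/dt = 8πr · 2
At r = 15: dS/dt = 240π cm²/s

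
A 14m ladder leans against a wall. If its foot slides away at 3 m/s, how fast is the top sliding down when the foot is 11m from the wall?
11√3/5 ≈ 3.811 m/s

x² + y² = 14²
2x·dx/dt + 2y·dy/dt = 0
dy/dt = -x/y · dx/dt = -11/(5√3) · 3 = -11√3/5 m/s
The top is descending at 11√3/5 ≈ 3.811 m/s.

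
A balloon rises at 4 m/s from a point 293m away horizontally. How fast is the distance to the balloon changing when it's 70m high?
280√90749/90749 ≈ 0.9295 m/s

z² = 293² + y²
z = √(293² + 70²) = √90749
dz/dt = y/z · dy/dt = 70/√90749 · 4 = 280√90749/90749 ≈ 0.9295 m/s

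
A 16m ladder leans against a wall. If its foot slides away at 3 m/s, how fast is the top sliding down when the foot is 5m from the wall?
5√231/77 ≈ 0.9869 m/s

x² + y² = 16²
2x·dx/dt + 2y·dy/dt = 0
dy/dt = -x/y · dx/dt = -5/√231 · 3 = -5√231/77 m/s
The top is descending at 5√231/77 ≈ 0.9869 m/s.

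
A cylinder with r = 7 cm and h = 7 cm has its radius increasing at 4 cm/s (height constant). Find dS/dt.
168π cm²/s

S = 2πrh + 2πr² (lateral + bases)
dS/dt = (2πh + 4πr)·dr/dt = (2π·7 + 4π·7)·4
= 168π cm²/s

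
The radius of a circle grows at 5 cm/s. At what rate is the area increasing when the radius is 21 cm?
210π cm²/s

A = πr²
dA/dt = 2πr · dr/dt = 2π(21)(5) = 210π cm²/s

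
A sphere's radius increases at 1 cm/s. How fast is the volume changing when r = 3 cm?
36π cm³/s

V = (4/3)πr³
dV/dt = dV/dr · dr/dt = 4πr² · 1
At r = 3: dV/dt = 36π cm³/s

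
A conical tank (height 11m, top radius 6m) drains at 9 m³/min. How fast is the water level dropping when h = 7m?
121/(196π) ≈ 0.1965 m/min

r/h = 6/11, so r = (6/11)h
V = (1/3)πr²h = (1/3)π((6/11)h)²h = (12/121)πh³
dV/dh = (36/121)πh²
dh/dt = (dV/dt)/(dV/dh) = -9/((36/121)π·7²) = -121/(196π) m/min
The level is dropping at 121/(196π) ≈ 0.1965 m/min.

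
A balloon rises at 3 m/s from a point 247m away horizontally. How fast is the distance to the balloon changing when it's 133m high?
21√218/218 ≈ 1.422 m/s

z² = 247² + y²
z = √(247² + 133²) = 19√218
dz/dt = y/z · dy/dt = 133/(19√218) · 3 = 21√218/218 ≈ 1.422 m/s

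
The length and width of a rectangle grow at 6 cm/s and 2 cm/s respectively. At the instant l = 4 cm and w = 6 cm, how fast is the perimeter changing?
16 cm/s

P = 2(l + w)
dP/dt = 2(dl/dt + dw/dt) = 2(6 + 2) = 16 cm/s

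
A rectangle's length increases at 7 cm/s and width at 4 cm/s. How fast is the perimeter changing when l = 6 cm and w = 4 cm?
22 cm/s

P = 2(l + w)
dP/dt = 2(dl/dt + dw/dt) = 2(7 + 4) = 22 cm/s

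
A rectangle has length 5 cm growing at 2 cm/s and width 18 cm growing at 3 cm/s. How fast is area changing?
51 cm²/s

A = lw
dA/dt = w·dl/dt + l·dw/dt = 18·2 + 5·3 = 51 cm²/s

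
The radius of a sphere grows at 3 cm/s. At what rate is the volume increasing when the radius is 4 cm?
192π cm³/s

V = (4/3)πr³
dV/dt = dV/dr · dr/dt = 4πr² · 3
At r = 4: dV/dt = 192π cm³/s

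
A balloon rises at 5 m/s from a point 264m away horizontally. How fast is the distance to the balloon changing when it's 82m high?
41√19105/3821 ≈ 1.483 m/s

z² = 264² + y²
z = √(264² + 82²) = 2√19105
dz/dt = y/z · dy/dt = 82/(2√19105) · 5 = 41√19105/3821 ≈ 1.483 m/s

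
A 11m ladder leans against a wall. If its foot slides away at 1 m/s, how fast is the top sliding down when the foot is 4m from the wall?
4√105/105 ≈ 0.3904 m/s

x² + y² = 11²
2x·dx/dt + 2y·dy/dt = 0
dy/dt = -x/y · dx/dt = -4/√105 · 1 = -4√105/105 m/s
The top is descending at 4√105/105 ≈ 0.3904 m/s.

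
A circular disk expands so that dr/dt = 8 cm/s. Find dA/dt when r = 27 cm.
432π cm²/s

A = πr²
dA/dt = 2πr · dr/dt = 2π(27)(8) = 432π cm²/s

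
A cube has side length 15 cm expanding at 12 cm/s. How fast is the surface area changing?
2160 cm²/s

A = 6s²
dA/dt = 12s · ds/dt = 12·15·12 = 2160 cm²/s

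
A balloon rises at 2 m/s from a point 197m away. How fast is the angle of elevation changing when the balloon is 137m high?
0.006843 rad/s

tan(θ) = y/197
sec²(θ) · dθ/dt = (1/197) · dy/dt
dθ/dt = cos²(θ)/197 · 2 = 197/(197² + 137²) · 2
dθ/dt = 0.006843 rad/s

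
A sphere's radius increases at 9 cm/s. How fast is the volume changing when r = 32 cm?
36864π cm³/s

V = (4/3)πr³
dV/dt = dV/dr · dr/dt = 4πr² · 9
At r = 32: dV/dt = 36864π cm³/s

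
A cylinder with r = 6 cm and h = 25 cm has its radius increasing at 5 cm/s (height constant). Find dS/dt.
370π cm²/s

S = 2πrh + 2πr² (lateral + bases)
dS/dt = (2πh + 4πr)·dr/dt = (2π·25 + 4π·6)·5
= 370π cm²/s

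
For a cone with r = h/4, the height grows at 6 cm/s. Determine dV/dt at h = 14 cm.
147π/2 cm³/s

V = (1/3)π(h/4)²h = πh³/48
dV/dt = πh²/16 · 6
At h = 14: dV/dt = 147π/2 cm³/s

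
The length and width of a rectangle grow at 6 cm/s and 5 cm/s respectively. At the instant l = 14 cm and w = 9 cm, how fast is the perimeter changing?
22 cm/s

P = 2(l + w)
dP/dt = 2(dl/dt + dw/dt) = 2(6 + 5) = 22 cm/s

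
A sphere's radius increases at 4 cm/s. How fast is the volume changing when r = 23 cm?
8464π cm³/s

V = (4/3)πr³
dV/dt = dV/dr · dr/dt = 4πr² · 4
At r = 23: dV/dt = 8464π cm³/s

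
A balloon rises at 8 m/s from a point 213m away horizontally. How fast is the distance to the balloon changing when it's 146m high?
1168√66685/66685 ≈ 4.523 m/s

z² = 213² + y²
z = √(213² + 146²) = √66685
dz/dt = y/z · dy/dt = 146/√66685 · 8 = 1168√66685/66685 ≈ 4.523 m/s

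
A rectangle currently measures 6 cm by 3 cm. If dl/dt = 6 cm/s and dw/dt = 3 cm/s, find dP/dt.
18 cm/s

P = 2(l + w)
dP/dt = 2(dl/dt + dw/dt) = 2(6 + 3) = 18 cm/s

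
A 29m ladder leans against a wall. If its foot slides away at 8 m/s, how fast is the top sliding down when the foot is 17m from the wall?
34√138/69 ≈ 5.789 m/s

x² + y² = 29²
2x·dx/dt + 2y·dy/dt = 0
dy/dt = -x/y · dx/dt = -17/(2√138) · 8 = -34√138/69 m/s
The top is descending at 34√138/69 ≈ 5.789 m/s.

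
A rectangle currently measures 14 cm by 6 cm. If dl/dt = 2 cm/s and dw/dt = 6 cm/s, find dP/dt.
16 cm/s

P = 2(l + w)
dP/dt = 2(dl/dt + dw/dt) = 2(2 + 6) = 16 cm/s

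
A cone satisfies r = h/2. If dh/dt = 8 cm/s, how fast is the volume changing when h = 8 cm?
128π cm³/s

V = (1/3)π(h/2)²h = πh³/12
dV/dt = πh²/4 · 8
At h = 8: dV/dt = 128π cm³/s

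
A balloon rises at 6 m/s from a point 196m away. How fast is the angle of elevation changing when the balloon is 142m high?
0.020075 rad/s

tan(θ) = y/196
sec²(θ) · dθ/dt = (1/196) · dy/dt
dθ/dt = cos²(θ)/196 · 6 = 196/(196² + 142²) · 6
dθ/dt = 0.020075 rad/s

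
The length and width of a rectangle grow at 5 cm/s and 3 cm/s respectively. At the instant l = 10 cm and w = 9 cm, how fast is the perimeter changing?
16 cm/s

P = 2(l + w)
dP/dt = 2(dl/dt + dw/dt) = 2(5 + 3) = 16 cm/s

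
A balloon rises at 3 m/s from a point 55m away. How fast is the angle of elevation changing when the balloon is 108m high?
0.011233 rad/s

tan(θ) = y/55
sec²(θ) · dθ/dt = (1/55) · dy/dt
dθ/dt = cos²(θ)/55 · 3 = 55/(55² + 108²) · 3
dθ/dt = 0.011233 rad/s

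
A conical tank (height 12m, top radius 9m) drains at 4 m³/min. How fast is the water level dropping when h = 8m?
1/(9π) ≈ 0.03537 m/min

r/h = 9/12, so r = (3/4)h
V = (1/3)πr²h = (1/3)π((3/4)h)²h = (3/16)πh³
dV/dh = (9/16)πh²
dh/dt = (dV/dt)/(dV/dh) = -4/((9/16)π·8²) = -1/(9π) m/min
The level is dropping at 1/(9π) ≈ 0.03537 m/min.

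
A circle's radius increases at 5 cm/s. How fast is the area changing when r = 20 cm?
200π cm²/s

A = πr²
dA/dt = 2πr · dr/dt = 2π(20)(5) = 200π cm²/s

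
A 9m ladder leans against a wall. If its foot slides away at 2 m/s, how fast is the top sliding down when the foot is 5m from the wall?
5√14/14 ≈ 1.336 m/s

x² + y² = 9²
2x·dx/dt + 2y·dy/dt = 0
dy/dt = -x/y · dx/dt = -5/(2√14) · 2 = -5√14/14 m/s
The top is descending at 5√14/14 ≈ 1.336 m/s.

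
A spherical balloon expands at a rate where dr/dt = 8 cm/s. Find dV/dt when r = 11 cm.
3872π cm³/s

V = (4/3)πr³
dV/dt = dV/dr · dr/dt = 4πr² · 8
At r = 11: dV/dt = 3872π cm³/s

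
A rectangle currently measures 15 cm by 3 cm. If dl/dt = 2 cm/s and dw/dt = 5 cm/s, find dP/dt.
14 cm/s

P = 2(l + w)
dP/dt = 2(dl/dt + dw/dt) = 2(2 + 5) = 14 cm/s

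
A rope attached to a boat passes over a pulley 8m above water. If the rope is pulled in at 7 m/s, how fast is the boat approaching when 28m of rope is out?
49√5/15 ≈ 7.304 m/s

rope² = x² + 8²
x = √(28² - 8²) = 12√5
dx/dt = (rope/x) · d(rope)/dt = (28/(12√5)) · (-7) = -49√5/15 m/s
The boat approaches at 49√5/15 ≈ 7.304 m/s.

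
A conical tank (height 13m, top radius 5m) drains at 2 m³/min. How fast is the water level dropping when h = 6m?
169/(450π) ≈ 0.1195 m/min

r/h = 5/13, so r = (5/13)h
V = (1/3)πr²h = (1/3)π((5/13)h)²h = (25/507)πh³
dV/dh = (25/169)πh²
dh/dt = (dV/dt)/(dV/dh) = -2/((25/169)π·6²) = -169/(450π) m/min
The level is dropping at 169/(450π) ≈ 0.1195 m/min.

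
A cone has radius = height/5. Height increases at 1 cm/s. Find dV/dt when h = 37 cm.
1369π/25 cm³/s

V = (1/3)π(h/5)²h = πh³/75
dV/dt = πh²/25 · 1
At h = 37: dV/dt = 1369π/25 cm³/s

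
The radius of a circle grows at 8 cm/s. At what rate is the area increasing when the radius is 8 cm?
128π cm²/s

A = πr²
dA/dt = 2πr · dr/dt = 2π(8)(8) = 128π cm²/s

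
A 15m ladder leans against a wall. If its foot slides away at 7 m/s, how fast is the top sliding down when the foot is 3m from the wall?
7√6/12 ≈ 1.429 m/s

x² + y² = 15²
2x·dx/dt + 2y·dy/dt = 0
dy/dt = -x/y · dx/dt = -3/(6√6) · 7 = -7√6/12 m/s
The top is descending at 7√6/12 ≈ 1.429 m/s.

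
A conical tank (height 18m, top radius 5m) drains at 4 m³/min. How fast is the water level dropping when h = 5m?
1296/(625π) ≈ 0.66 m/min

r/h = 5/18, so r = (5/18)h
V = (1/3)πr²h = (1/3)π((5/18)h)²h = (25/972)πh³
dV/dh = (25/324)πh²
dh/dt = (dV/dt)/(dV/dh) = -4/((25/324)π·5²) = -1296/(625π) m/min
The level is dropping at 1296/(625π) ≈ 0.66 m/min.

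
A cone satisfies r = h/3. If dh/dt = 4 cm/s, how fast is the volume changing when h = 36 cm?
576π cm³/s

V = (1/3)π(h/3)²h = πh³/27
dV/dt = πh²/9 · 4
At h = 36: dV/dt = 576π cm³/s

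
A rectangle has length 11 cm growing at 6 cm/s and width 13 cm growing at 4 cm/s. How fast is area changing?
122 cm²/s

A = lw
dA/dt = w·dl/dt + l·dw/dt = 13·6 + 11·4 = 122 cm²/s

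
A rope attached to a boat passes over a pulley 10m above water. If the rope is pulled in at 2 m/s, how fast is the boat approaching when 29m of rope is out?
58√741/741 ≈ 2.131 m/s

rope² = x² + 10²
x = √(29² - 10²) = √741
dx/dt = (rope/x) · d(rope)/dt = (29/√741) · (-2) = -58√741/741 m/s
The boat approaches at 58√741/741 ≈ 2.131 m/s.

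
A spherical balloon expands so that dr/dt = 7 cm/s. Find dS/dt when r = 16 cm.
896π cm²/s

S = 4πr²
dS/dt = dS/dr · dr/dt = 8πr · 7
At r = 16: dS/dt = 896π cm²/s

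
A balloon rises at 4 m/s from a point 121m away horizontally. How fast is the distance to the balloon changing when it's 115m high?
230√27866/13933 ≈ 2.756 m/s

z² = 121² + y²
z = √(121² + 115²) = √27866
dz/dt = y/z · dy/dt = 115/√27866 · 4 = 230√27866/13933 ≈ 2.756 m/s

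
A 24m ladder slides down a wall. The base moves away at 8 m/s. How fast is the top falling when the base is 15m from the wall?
40√39/39 ≈ 6.405 m/s

x² + y² = 24²
2x·dx/dt + 2y·dy/dt = 0
dy/dt = -x/y · dx/dt = -15/(3√39) · 8 = -40√39/39 m/s
The top is descending at 40√39/39 ≈ 6.405 m/s.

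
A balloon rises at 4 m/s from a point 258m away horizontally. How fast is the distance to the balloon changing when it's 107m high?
428√78013/78013 ≈ 1.532 m/s

z² = 258² + y²
z = √(258² + 107²) = √78013
dz/dt = y/z · dy/dt = 107/√78013 · 4 = 428√78013/78013 ≈ 1.532 m/s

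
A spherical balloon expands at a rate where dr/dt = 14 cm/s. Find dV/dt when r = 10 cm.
5600π cm³/s

V = (4/3)πr³
dV/dt = dV/dr · dr/dt = 4πr² · 14
At r = 10: dV/dt = 5600π cm³/s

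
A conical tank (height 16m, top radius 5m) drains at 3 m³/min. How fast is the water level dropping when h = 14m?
192/(1225π) ≈ 0.04989 m/min

r/h = 5/16, so r = (5/16)h
V = (1/3)πr²h = (1/3)π((5/16)h)²h = (25/768)πh³
dV/dh = (25/256)πh²
dh/dt = (dV/dt)/(dV/dh) = -3/((25/256)π·14²) = -192/(1225π) m/min
The level is dropping at 192/(1225π) ≈ 0.04989 m/min.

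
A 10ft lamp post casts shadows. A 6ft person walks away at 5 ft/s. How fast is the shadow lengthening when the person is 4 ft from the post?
15/2 ft/s

By similar triangles: 10/(x+s) = 6/s
Solving: s = 6x/4
ds/dt = 6/4 · dx/dt = 3/2 · 5 = 15/2 ft/s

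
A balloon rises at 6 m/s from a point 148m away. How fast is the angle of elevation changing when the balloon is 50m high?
0.036387 rad/s

tan(θ) = y/148
sec²(θ) · dθ/dt = (1/148) · dy/dt
dθ/dt = cos²(θ)/148 · 6 = 148/(148² + 50²) · 6
dθ/dt = 0.036387 rad/s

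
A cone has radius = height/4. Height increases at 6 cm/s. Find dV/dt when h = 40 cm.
600π cm³/s

V = (1/3)π(h/4)²h = πh³/48
dV/dt = πh²/16 · 6
At h = 40: dV/dt = 600π cm³/s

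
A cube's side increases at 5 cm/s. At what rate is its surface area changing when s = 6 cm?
360 cm²/s

A = 6s²
dA/dt = 12s · ds/dt = 12·6·5 = 360 cm²/s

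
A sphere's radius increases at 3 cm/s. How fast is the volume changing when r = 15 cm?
2700π cm³/s

V = (4/3)πr³
dV/dt = dV/dr · dr/dt = 4πr² · 3
At r = 15: dV/dt = 2700π cm³/s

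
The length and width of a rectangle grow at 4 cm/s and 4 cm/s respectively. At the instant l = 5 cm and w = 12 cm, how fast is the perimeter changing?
16 cm/s

P = 2(l + w)
dP/dt = 2(dl/dt + dw/dt) = 2(4 + 4) = 16 cm/s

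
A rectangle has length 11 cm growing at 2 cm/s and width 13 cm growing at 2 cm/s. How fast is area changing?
48 cm²/s

A = lw
dA/dt = w·dl/dt + l·dw/dt = 13·2 + 11·2 = 48 cm²/s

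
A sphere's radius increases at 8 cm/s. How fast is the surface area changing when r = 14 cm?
896π cm²/s

S = 4πr²
dS/dt = dS/dr · dr/dt = 8πr · 8
At r = 14: dS/dt = 896π cm²/s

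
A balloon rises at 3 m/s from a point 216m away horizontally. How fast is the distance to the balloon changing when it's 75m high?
75√5809/5809 ≈ 0.984 m/s

z² = 216² + y²
z = √(216² + 75²) = 3√5809
dz/dt = y/z · dy/dt = 75/(3√5809) · 3 = 75√5809/5809 ≈ 0.984 m/s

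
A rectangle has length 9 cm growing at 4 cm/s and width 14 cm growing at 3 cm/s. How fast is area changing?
83 cm²/s

A = lw
dA/dt = w·dl/dt + l·dw/dt = 14·4 + 9·3 = 83 cm²/s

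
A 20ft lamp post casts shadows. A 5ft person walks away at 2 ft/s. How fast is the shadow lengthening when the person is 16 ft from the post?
2/3 ft/s

By similar triangles: 20/(x+s) = 5/s
Solving: s = 5x/15
ds/dt = 5/15 · dx/dt = 1/3 · 2 = 2/3 ft/s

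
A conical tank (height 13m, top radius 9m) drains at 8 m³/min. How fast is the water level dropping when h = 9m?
1352/(6561π) ≈ 0.06559 m/min

r/h = 9/13, so r = (9/13)h
V = (1/3)πr²h = (1/3)π((9/13)h)²h = (27/169)πh³
dV/dh = (81/169)πh²
dh/dt = (dV/dt)/(dV/dh) = -8/((81/169)π·9²) = -1352/(6561π) m/min
The level is dropping at 1352/(6561π) ≈ 0.06559 m/min.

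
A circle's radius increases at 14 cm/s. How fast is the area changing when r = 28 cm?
784π cm²/s

A = πr²
dA/dt = 2πr · dr/dt = 2π(28)(14) = 784π cm²/s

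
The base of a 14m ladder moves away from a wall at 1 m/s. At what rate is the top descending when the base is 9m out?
9√115/115 ≈ 0.8393 m/s

x² + y² = 14²
2x·dx/dt + 2y·dy/dt = 0
dy/dt = -x/y · dx/dt = -9/√115 · 1 = -9√115/115 m/s
The top is descending at 9√115/115 ≈ 0.8393 m/s.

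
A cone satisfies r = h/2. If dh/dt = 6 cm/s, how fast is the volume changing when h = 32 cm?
1536π cm³/s

V = (1/3)π(h/2)²h = πh³/12
dV/dt = πh²/4 · 6
At h = 32: dV/dt = 1536π cm³/s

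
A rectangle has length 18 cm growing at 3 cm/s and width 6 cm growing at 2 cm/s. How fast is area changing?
54 cm²/s

A = lw
dA/dt = w·dl/dt + l·dw/dt = 6·3 + 18·2 = 54 cm²/s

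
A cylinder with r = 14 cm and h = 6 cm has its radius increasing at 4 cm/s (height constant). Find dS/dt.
272π cm²/s

S = 2πrh + 2πr² (lateral + bases)
dS/dt = (2πh + 4πr)·dr/dt = (2π·6 + 4π·14)·4
= 272π cm²/s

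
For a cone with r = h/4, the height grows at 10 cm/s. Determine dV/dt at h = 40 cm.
1000π cm³/s

V = (1/3)π(h/4)²h = πh³/48
dV/dt = πh²/16 · 10
At h = 40: dV/dt = 1000π cm³/s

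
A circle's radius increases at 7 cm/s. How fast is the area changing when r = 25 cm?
350π cm²/s

A = πr²
dA/dt = 2πr · dr/dt = 2π(25)(7) = 350π cm²/s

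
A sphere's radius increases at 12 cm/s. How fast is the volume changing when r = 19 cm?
17328π cm³/s

V = (4/3)πr³
dV/dt = dV/dr · dr/dt = 4πr² · 12
At r = 19: dV/dt = 17328π cm³/s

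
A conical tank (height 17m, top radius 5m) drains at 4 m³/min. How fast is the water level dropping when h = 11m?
1156/(3025π) ≈ 0.1216 m/min

r/h = 5/17, so r = (5/17)h
V = (1/3)πr²h = (1/3)π((5/17)h)²h = (25/867)πh³
dV/dh = (25/289)πh²
dh/dt = (dV/dt)/(dV/dh) = -4/((25/289)π·11²) = -1156/(3025π) m/min
The level is dropping at 1156/(3025π) ≈ 0.1216 m/min.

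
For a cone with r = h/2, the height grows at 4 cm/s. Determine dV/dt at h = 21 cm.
441π cm³/s

V = (1/3)π(h/2)²h = πh³/12
dV/dt = πh²/4 · 4
At h = 21: dV/dt = 441π cm³/s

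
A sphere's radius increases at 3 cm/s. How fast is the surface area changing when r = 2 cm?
48π cm²/s

S = 4πr²
dS/dt = dS/dr · dr/dt = 8πr · 3
At r = 2: dS/dt = 48π cm²/s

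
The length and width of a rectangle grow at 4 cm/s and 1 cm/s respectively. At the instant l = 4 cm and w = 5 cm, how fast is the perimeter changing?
10 cm/s

P = 2(l + w)
dP/dt = 2(dl/dt + dw/dt) = 2(4 + 1) = 10 cm/s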